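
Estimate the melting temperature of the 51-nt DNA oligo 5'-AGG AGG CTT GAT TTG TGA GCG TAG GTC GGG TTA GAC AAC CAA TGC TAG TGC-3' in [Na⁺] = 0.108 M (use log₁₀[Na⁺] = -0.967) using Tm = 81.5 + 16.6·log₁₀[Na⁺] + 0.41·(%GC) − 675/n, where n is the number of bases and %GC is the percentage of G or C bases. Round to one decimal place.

73.1°C

Length n = 51. Counting bases: G=18, T=13, C=8, A=12
G+C = 26, so %GC = 26/51 × 100 = 50.98%
Salt term: 16.6 × (-0.967) = -16.052
GC term: 0.41 × 50.98 = 20.902; length term: −675/51 = −13.235
Tm = 81.5 + (-16.052) + 20.902 − 13.235 = 73.115 → 73.1°C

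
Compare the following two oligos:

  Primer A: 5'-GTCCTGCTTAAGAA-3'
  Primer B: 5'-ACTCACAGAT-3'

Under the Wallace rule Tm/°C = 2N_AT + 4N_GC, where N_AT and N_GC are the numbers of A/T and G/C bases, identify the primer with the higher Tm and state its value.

Primer A, 40°C

Primer A: A+T=8, G+C=6 → Tm = 2(8)+4(6) = 40°C
Primer B: A+T=6, G+C=4 → Tm = 2(6)+4(4) = 28°C
40°C vs 28°C → primer A is higher.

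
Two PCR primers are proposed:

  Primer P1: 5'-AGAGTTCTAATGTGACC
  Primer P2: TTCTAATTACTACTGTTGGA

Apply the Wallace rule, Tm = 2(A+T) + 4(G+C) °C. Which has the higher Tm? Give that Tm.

Primer P2, 52°C

Primer P1: A+T=10, G+C=7 → Tm = 2(10)+4(7) = 48°C
Primer P2: A+T=14, G+C=6 → Tm = 2(14)+4(6) = 52°C
48°C vs 52°C → primer P2 is higher.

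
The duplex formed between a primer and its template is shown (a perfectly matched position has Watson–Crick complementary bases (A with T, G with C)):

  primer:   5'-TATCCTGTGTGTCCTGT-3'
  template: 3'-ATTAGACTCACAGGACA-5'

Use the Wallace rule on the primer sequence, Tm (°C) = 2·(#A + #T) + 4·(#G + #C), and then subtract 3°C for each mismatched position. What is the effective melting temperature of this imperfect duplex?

41°C

Primer base counts: A=1, T=8, G=4, C=4 → A+T=9, G+C=8
Perfect-match Tm = 2(9) + 4(8) = 18 + 32 = 50°C
Mismatches (positions where the bases are not complementary): 3 (at positions 3, 4, 8)
Effective Tm = 50 − 3×3 = 50 − 9 = 41°C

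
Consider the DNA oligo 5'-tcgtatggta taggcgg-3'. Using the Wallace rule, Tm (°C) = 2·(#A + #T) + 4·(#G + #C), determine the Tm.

Counting bases: T=5, G=7, C=2, A=3
So N_AT = 8 and N_GC = 9.
Tm = 2(8) + 4(9) = 16 + 36 = 52°C

52°C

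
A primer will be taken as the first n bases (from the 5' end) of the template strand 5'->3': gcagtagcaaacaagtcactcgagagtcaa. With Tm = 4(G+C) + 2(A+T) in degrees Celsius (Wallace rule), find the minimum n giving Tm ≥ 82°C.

n = 28

First 27 bases: GCAGTAGCAAACAAGTCACTCGAGAGT → Tm = 80°C (< 82°C)
First 28 bases: GCAGTAGCAAACAAGTCACTCGAGAGTC → Tm = 84°C (≥ 82°C)
Each additional base adds 2°C (A/T) or 4°C (G/C), so Tm is non-decreasing in n; n = 28 is the first length to reach 82°C.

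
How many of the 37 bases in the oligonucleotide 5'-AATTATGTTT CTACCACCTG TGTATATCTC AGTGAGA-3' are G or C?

Counting bases: T=14, G=6, C=7, A=10
Total G or C: 6 + 7 = 13

13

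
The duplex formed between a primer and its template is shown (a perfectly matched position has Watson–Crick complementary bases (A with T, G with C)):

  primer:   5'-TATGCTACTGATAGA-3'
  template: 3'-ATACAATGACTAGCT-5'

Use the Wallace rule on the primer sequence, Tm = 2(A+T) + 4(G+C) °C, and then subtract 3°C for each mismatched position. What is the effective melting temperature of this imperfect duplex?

34°C

Primer base counts: A=5, T=5, G=3, C=2 → A+T=10, G+C=5
Perfect-match Tm = 2(10) + 4(5) = 20 + 20 = 40°C
Mismatches (positions where the bases are not complementary): 2 (at positions 5, 13)
Effective Tm = 40 − 2×3 = 40 − 6 = 34°C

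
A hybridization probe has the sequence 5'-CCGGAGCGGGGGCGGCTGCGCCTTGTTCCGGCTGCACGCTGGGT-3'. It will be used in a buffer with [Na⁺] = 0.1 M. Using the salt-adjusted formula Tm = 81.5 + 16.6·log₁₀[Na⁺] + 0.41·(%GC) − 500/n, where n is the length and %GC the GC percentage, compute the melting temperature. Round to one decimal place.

Length n = 44. Counting bases: A=2, T=8, G=20, C=14
G+C = 34, so %GC = 34/44 × 100 = 77.273%
Salt term: 16.6 × (-1) = -16.6
GC term: 0.41 × 77.273 = 31.682; length term: −500/44 = −11.364
Tm = 81.5 + (-16.6) + 31.682 − 11.364 = 85.218 → 85.2°C

85.2°C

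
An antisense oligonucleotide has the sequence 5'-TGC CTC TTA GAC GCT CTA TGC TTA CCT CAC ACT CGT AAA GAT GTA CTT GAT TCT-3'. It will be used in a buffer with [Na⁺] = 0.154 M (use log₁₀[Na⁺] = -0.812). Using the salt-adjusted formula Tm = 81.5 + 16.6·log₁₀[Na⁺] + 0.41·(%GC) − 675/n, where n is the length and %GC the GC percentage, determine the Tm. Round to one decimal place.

73.0°C

Length n = 54. Counting bases: G=8, T=19, C=15, A=12
G+C = 23, so %GC = 23/54 × 100 = 42.593%
Salt term: 16.6 × (-0.812) = -13.479
GC term: 0.41 × 42.593 = 17.463; length term: −675/54 = −12.5
Tm = 81.5 + (-13.479) + 17.463 − 12.5 = 72.984 → 73.0°C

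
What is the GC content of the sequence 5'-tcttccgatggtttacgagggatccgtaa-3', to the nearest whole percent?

48%

G=8, A=6, C=6, T=9
G+C = 8 + 6 = 14 out of 29 bases
%GC = 14/29 × 100 = 48.28% ≈ 48%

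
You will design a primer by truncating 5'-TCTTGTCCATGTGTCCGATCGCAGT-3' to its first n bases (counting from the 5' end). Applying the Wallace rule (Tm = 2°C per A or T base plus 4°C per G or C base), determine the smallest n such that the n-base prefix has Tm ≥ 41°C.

n = 15

First 14 bases: TCTTGTCCATGTGT → Tm = 40°C (< 41°C)
First 15 bases: TCTTGTCCATGTGTC → Tm = 44°C (≥ 41°C)
Since every base adds ≥2°C, Tm only increases with n, so the threshold is first crossed at n = 15.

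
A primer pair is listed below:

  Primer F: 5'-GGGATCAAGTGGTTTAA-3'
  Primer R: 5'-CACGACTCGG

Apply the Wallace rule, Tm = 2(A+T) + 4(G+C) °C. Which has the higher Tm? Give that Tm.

Primer F, 48°C

Primer F: A+T=10, G+C=7 → Tm = 2(10)+4(7) = 48°C
Primer R: A+T=3, G+C=7 → Tm = 2(3)+4(7) = 34°C
48°C vs 34°C → primer F is higher.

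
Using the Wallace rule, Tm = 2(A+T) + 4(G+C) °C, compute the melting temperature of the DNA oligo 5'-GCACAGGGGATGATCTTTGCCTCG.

Scanning the sequence gives A=4, T=6, C=6, G=8.
A+T = 10, G+C = 14
Tm = 2×10 + 4×14 = 76°C

76°C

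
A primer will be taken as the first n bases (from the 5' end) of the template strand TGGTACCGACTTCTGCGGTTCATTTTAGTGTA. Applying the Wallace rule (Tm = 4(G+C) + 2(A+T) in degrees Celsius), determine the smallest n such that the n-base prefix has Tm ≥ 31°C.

n = 10

First 9 bases: TGGTACCGA → Tm = 28°C (< 31°C)
First 10 bases: TGGTACCGAC → Tm = 32°C (≥ 31°C)
Each additional base adds 2°C (A/T) or 4°C (G/C), so Tm is non-decreasing in n; n = 10 is the first length to reach 31°C.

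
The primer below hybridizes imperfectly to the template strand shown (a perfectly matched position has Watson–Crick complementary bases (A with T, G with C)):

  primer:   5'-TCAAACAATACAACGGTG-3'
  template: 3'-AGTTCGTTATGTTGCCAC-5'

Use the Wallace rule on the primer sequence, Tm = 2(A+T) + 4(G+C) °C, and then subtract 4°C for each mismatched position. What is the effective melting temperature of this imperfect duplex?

Primer base counts: A=8, T=3, G=3, C=4 → A+T=11, G+C=7
Perfect-match Tm = 2(11) + 4(7) = 22 + 28 = 50°C
Mismatches (positions where the bases are not complementary): 1 (at position 5)
Effective Tm = 50 − 1×4 = 50 − 4 = 46°C

46°C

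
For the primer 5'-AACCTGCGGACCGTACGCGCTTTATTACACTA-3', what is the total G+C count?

16

Scanning the sequence gives A=8, T=8, G=6, C=10.
G+C = 6 + 10 = 16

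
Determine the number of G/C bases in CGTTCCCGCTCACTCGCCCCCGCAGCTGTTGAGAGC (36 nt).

C=16, T=7, G=9, A=4
G+C = 9 + 16 = 25

25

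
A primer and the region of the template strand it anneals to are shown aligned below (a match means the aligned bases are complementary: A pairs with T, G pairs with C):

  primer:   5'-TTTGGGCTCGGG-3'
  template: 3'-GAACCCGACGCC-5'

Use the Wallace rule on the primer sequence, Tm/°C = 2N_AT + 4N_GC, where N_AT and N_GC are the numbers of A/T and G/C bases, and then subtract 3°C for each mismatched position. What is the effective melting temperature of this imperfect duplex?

31°C

Primer base counts: A=0, T=4, G=6, C=2 → A+T=4, G+C=8
Perfect-match Tm = 2(4) + 4(8) = 8 + 32 = 40°C
Mismatches (positions where the bases are not complementary): 3 (at positions 1, 9, 10)
Effective Tm = 40 − 3×3 = 40 − 9 = 31°C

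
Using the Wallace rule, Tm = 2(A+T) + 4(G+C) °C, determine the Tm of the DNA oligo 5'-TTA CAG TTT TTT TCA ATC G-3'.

48°C

Counting bases: T=10, G=2, A=4, C=3
A+T = 14, G+C = 5
Tm = 2(14) + 4(5) = 28 + 20 = 48°C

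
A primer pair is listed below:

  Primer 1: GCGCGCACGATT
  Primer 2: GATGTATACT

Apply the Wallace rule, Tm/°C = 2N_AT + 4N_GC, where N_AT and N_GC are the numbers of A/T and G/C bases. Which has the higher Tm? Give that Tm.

Primer 1: A+T=4, G+C=8 → Tm = 2(4)+4(8) = 40°C
Primer 2: A+T=7, G+C=3 → Tm = 2(7)+4(3) = 26°C
40°C vs 26°C → primer 1 is higher.

Primer 1, 40°C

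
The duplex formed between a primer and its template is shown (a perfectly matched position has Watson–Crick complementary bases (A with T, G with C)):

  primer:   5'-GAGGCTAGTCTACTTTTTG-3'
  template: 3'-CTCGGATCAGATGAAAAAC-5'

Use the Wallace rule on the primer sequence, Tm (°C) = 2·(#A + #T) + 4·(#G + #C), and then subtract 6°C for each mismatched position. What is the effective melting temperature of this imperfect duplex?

48°C

Primer base counts: A=3, T=8, G=5, C=3 → A+T=11, G+C=8
Perfect-match Tm = 2(11) + 4(8) = 22 + 32 = 54°C
Mismatches (positions where the bases are not complementary): 1 (at position 4)
Effective Tm = 54 − 1×6 = 54 − 6 = 48°C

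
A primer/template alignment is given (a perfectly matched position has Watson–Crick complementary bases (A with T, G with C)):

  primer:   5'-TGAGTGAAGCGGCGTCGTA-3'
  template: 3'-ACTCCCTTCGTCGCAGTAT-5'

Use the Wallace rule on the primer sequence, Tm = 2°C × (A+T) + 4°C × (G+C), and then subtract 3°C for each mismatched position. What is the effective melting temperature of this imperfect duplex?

51°C

Primer base counts: A=4, T=4, G=8, C=3 → A+T=8, G+C=11
Perfect-match Tm = 2(8) + 4(11) = 16 + 44 = 60°C
Mismatches (positions where the bases are not complementary): 3 (at positions 5, 11, 17)
Effective Tm = 60 − 3×3 = 60 − 9 = 51°C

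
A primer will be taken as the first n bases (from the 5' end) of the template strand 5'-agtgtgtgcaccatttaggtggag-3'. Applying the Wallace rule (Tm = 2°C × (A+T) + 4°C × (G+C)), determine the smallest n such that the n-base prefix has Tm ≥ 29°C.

First 9 bases: AGTGTGTGC → Tm = 28°C (< 29°C)
First 10 bases: AGTGTGTGCA → Tm = 30°C (≥ 29°C)
Since every base adds ≥2°C, Tm only increases with n, so the threshold is first crossed at n = 10.

n = 10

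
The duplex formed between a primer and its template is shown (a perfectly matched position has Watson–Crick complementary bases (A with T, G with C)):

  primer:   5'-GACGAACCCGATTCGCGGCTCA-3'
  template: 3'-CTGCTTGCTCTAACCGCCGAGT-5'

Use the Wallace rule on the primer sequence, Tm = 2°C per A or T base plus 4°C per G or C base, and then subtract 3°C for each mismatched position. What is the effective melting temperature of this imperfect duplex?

Primer base counts: A=5, T=3, G=6, C=8 → A+T=8, G+C=14
Perfect-match Tm = 2(8) + 4(14) = 16 + 56 = 72°C
Mismatches (positions where the bases are not complementary): 3 (at positions 8, 9, 14)
Effective Tm = 72 − 3×3 = 72 − 9 = 63°C

63°C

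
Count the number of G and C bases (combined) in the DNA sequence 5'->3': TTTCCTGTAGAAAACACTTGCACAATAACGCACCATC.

A=13, G=4, T=9, C=11
Total G or C: 4 + 11 = 15

15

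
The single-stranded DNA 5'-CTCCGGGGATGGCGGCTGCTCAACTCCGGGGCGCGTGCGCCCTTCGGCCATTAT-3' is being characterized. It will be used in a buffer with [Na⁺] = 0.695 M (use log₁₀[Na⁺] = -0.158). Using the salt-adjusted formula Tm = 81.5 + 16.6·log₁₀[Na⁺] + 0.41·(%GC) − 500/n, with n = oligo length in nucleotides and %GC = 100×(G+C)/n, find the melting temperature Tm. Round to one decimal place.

98.5°C

Length n = 54. T=11, G=19, A=5, C=19
G+C = 38, so %GC = 38/54 × 100 = 70.37%
Salt term: 16.6 × (-0.158) = -2.623
GC term: 0.41 × 70.37 = 28.852; length term: −500/54 = −9.259
Tm = 81.5 + (-2.623) + 28.852 − 9.259 = 98.47 → 98.5°C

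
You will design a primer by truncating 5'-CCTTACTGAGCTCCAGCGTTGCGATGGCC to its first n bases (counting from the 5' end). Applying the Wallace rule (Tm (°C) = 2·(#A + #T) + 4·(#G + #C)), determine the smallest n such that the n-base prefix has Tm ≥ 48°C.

n = 16

First 15 bases: CCTTACTGAGCTCCA → Tm = 46°C (< 48°C)
First 16 bases: CCTTACTGAGCTCCAG → Tm = 50°C (≥ 48°C)
Since every base adds ≥2°C, Tm only increases with n, so the threshold is first crossed at n = 16.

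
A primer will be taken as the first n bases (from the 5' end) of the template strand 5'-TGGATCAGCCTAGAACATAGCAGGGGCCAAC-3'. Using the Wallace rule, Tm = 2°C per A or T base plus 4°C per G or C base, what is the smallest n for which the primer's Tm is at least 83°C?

First 26 bases: TGGATCAGCCTAGAACATAGCAGGGG → Tm = 80°C (< 83°C)
First 27 bases: TGGATCAGCCTAGAACATAGCAGGGGC → Tm = 84°C (≥ 83°C)
Each additional base adds 2°C (A/T) or 4°C (G/C), so Tm is non-decreasing in n; n = 27 is the first length to reach 83°C.

n = 27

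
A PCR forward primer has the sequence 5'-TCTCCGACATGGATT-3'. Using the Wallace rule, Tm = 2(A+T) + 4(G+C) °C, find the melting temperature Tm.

Base counts: C=4, T=5, A=3, G=3
So N_AT = 8 and N_GC = 7.
Tm = 4·7 + 2·8 = 28 + 16 = 44°C

44°C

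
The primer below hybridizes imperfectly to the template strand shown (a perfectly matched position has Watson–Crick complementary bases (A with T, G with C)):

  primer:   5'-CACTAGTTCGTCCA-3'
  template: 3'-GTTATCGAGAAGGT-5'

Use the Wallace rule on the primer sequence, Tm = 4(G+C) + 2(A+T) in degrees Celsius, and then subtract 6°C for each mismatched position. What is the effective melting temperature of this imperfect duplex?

24°C

Primer base counts: A=3, T=4, G=2, C=5 → A+T=7, G+C=7
Perfect-match Tm = 2(7) + 4(7) = 14 + 28 = 42°C
Mismatches (positions where the bases are not complementary): 3 (at positions 3, 7, 10)
Effective Tm = 42 − 3×6 = 42 − 18 = 24°C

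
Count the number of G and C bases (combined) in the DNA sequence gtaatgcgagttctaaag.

7

Counting bases: A=6, C=2, T=5, G=5
G+C = 5 + 2 = 7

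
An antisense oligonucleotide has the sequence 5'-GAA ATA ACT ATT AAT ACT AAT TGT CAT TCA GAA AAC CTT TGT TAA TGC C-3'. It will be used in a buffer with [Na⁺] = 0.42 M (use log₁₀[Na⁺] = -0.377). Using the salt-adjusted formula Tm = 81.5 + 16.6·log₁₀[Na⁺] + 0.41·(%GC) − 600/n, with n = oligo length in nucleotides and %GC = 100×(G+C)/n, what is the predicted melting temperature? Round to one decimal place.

73.9°C

Length n = 49. Scanning the sequence gives G=5, T=17, C=8, A=19.
G+C = 13, so %GC = 13/49 × 100 = 26.531%
Salt term: 16.6 × (-0.377) = -6.258
GC term: 0.41 × 26.531 = 10.878; length term: −600/49 = −12.245
Tm = 81.5 + (-6.258) + 10.878 − 12.245 = 73.875 → 73.9°C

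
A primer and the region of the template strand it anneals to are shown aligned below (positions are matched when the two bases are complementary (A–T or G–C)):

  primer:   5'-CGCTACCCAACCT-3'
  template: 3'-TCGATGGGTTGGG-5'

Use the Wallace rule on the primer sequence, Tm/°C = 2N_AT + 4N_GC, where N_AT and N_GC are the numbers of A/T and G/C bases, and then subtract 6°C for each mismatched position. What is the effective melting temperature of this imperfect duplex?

30°C

Primer base counts: A=3, T=2, G=1, C=7 → A+T=5, G+C=8
Perfect-match Tm = 2(5) + 4(8) = 10 + 32 = 42°C
Mismatches (positions where the bases are not complementary): 2 (at positions 1, 13)
Effective Tm = 42 − 2×6 = 42 − 12 = 30°C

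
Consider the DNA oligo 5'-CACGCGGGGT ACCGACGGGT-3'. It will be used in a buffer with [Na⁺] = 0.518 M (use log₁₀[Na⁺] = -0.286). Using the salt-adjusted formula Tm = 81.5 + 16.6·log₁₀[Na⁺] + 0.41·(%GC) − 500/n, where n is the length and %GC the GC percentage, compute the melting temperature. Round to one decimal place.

82.5°C

Length n = 20. Counting bases: C=6, G=9, A=3, T=2
G+C = 15, so %GC = 15/20 × 100 = 75%
Salt term: 16.6 × (-0.286) = -4.748
GC term: 0.41 × 75 = 30.75; length term: −500/20 = −25
Tm = 81.5 + (-4.748) + 30.75 − 25 = 82.502 → 82.5°C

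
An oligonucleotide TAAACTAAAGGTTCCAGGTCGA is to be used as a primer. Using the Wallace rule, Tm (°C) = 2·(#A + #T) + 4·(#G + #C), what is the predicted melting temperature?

Scanning the sequence gives C=4, G=5, A=8, T=5.
AT pairs contribute 13, GC pairs contribute 9.
Tm = 2(13) + 4(9) = 26 + 36 = 62°C

62°C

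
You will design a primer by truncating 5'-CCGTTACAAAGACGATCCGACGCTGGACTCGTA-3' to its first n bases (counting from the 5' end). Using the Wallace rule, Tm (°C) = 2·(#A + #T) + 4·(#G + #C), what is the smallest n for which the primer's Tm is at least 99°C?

n = 32

First 31 bases: CCGTTACAAAGACGATCCGACGCTGGACTCG → Tm = 98°C (< 99°C)
First 32 bases: CCGTTACAAAGACGATCCGACGCTGGACTCGT → Tm = 100°C (≥ 99°C)
Since every base adds ≥2°C, Tm only increases with n, so the threshold is first crossed at n = 32.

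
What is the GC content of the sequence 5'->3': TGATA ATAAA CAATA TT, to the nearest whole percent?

Base counts: G=1, A=9, C=1, T=6
G+C = 1 + 1 = 2 out of 17 bases
%GC = 2/17 × 100 = 11.76% ≈ 12%

12%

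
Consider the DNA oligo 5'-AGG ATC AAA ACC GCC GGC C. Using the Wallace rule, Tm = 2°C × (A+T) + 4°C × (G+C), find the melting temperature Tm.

Counting bases: C=7, G=5, T=1, A=6
AT pairs contribute 7, GC pairs contribute 12.
Tm = 2(7) + 4(12) = 14 + 48 = 62°C

62°C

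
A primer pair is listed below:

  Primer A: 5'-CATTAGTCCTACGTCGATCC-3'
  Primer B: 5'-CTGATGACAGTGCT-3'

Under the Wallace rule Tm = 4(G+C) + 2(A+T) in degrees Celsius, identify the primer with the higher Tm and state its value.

Primer A, 60°C

Primer A: A+T=10, G+C=10 → Tm = 2(10)+4(10) = 60°C
Primer B: A+T=7, G+C=7 → Tm = 2(7)+4(7) = 42°C
60°C vs 42°C → primer A is higher.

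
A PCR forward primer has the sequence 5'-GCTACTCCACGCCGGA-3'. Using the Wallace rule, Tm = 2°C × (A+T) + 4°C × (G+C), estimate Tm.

A=3, G=4, T=2, C=7
So N_AT = 5 and N_GC = 11.
Tm = 2×5 + 4×11 = 54°C

54°C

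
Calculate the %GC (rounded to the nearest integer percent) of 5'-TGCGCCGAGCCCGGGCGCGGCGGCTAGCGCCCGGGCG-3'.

89%

G=18, C=15, A=2, T=2
G+C = 18 + 15 = 33 out of 37 bases
%GC = 33/37 × 100 = 89.19% ≈ 89%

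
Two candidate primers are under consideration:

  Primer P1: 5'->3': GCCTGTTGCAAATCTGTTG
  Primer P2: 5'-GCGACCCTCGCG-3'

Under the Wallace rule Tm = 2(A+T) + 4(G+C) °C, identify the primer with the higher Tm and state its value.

Primer P1, 56°C

Primer P1: A+T=10, G+C=9 → Tm = 2(10)+4(9) = 56°C
Primer P2: A+T=2, G+C=10 → Tm = 2(2)+4(10) = 44°C
56°C vs 44°C → primer P1 is higher.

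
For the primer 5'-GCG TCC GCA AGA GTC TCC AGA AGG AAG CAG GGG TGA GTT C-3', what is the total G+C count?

Counting bases: T=6, A=10, G=15, C=9
Total G or C: 15 + 9 = 24

24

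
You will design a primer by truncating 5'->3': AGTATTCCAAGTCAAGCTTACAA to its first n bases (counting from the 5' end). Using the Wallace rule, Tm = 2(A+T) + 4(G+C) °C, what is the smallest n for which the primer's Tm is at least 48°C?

First 16 bases: AGTATTCCAAGTCAAG → Tm = 44°C (< 48°C)
First 17 bases: AGTATTCCAAGTCAAGC → Tm = 48°C (≥ 48°C)
Each additional base adds 2°C (A/T) or 4°C (G/C), so Tm is non-decreasing in n; n = 17 is the first length to reach 48°C.

n = 17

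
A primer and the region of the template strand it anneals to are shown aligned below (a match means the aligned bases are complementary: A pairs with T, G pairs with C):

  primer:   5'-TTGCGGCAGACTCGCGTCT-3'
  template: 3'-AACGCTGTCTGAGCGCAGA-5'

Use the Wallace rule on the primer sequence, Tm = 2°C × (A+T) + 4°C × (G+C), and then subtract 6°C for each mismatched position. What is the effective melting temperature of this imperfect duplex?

56°C

Primer base counts: A=2, T=5, G=6, C=6 → A+T=7, G+C=12
Perfect-match Tm = 2(7) + 4(12) = 14 + 48 = 62°C
Mismatches (positions where the bases are not complementary): 1 (at position 6)
Effective Tm = 62 − 1×6 = 62 − 6 = 56°C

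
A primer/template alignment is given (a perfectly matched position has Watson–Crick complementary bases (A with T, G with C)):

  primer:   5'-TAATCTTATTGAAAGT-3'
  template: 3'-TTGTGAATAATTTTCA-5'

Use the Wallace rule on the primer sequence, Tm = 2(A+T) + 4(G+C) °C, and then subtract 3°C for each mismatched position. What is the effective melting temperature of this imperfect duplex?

Primer base counts: A=6, T=7, G=2, C=1 → A+T=13, G+C=3
Perfect-match Tm = 2(13) + 4(3) = 26 + 12 = 38°C
Mismatches (positions where the bases are not complementary): 4 (at positions 1, 3, 4, 11)
Effective Tm = 38 − 4×3 = 38 − 12 = 26°C

26°C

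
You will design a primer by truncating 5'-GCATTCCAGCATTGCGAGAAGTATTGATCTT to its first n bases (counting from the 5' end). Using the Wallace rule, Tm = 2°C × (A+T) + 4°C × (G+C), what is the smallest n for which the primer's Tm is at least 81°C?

First 28 bases: GCATTCCAGCATTGCGAGAAGTATTGAT → Tm = 80°C (< 81°C)
First 29 bases: GCATTCCAGCATTGCGAGAAGTATTGATC → Tm = 84°C (≥ 81°C)
Since every base adds ≥2°C, Tm only increases with n, so the threshold is first crossed at n = 29.

n = 29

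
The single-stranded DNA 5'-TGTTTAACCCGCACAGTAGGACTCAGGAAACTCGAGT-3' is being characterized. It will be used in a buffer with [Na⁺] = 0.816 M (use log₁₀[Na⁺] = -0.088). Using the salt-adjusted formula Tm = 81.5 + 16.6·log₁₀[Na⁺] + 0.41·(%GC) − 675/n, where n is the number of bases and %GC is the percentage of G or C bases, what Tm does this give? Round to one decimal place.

81.7°C

Length n = 37. Scanning the sequence gives A=11, G=9, T=8, C=9.
G+C = 18, so %GC = 18/37 × 100 = 48.649%
Salt term: 16.6 × (-0.088) = -1.461
GC term: 0.41 × 48.649 = 19.946; length term: −675/37 = −18.243
Tm = 81.5 + (-1.461) + 19.946 − 18.243 = 81.742 → 81.7°C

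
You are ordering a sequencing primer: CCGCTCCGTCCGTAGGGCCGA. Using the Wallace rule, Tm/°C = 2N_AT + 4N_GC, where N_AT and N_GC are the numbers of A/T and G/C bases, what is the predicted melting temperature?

Counting bases: G=7, A=2, T=3, C=9
So N_AT = 5 and N_GC = 16.
Tm = 2(5) + 4(16) = 10 + 64 = 74°C

74°C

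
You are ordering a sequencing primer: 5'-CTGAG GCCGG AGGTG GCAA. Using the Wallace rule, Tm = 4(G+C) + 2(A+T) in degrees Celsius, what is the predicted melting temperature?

Scanning the sequence gives A=4, C=4, T=2, G=9.
A+T = 6, G+C = 13
Tm = 4·13 + 2·6 = 52 + 12 = 64°C

64°C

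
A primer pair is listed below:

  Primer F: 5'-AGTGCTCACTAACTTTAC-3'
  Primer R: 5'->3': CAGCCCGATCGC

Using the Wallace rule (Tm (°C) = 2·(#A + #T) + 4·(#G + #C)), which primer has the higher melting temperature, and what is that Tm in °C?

Primer F: A+T=11, G+C=7 → Tm = 2(11)+4(7) = 50°C
Primer R: A+T=3, G+C=9 → Tm = 2(3)+4(9) = 42°C
50°C vs 42°C → primer F is higher.

Primer F, 50°C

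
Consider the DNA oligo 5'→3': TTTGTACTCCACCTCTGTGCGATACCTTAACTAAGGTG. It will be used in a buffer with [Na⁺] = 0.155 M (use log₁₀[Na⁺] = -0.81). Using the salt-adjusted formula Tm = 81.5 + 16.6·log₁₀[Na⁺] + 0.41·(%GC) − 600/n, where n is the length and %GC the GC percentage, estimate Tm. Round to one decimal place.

70.6°C

Length n = 38. Scanning the sequence gives C=10, T=13, A=8, G=7.
G+C = 17, so %GC = 17/38 × 100 = 44.737%
Salt term: 16.6 × (-0.81) = -13.446
GC term: 0.41 × 44.737 = 18.342; length term: −600/38 = −15.789
Tm = 81.5 + (-13.446) + 18.342 − 15.789 = 70.607 → 70.6°C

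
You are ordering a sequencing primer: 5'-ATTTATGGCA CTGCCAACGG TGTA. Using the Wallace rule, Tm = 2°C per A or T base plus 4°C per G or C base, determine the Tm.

70°C

Base counts: G=6, A=6, T=7, C=5
A+T = 13, G+C = 11
Tm = 4·11 + 2·13 = 44 + 26 = 70°C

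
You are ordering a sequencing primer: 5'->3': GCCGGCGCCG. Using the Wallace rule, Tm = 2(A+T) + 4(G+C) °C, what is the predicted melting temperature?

40°C

Base counts: A=0, C=5, T=0, G=5
A+T = 0, G+C = 10
Tm = 2×0 + 4×10 = 40°C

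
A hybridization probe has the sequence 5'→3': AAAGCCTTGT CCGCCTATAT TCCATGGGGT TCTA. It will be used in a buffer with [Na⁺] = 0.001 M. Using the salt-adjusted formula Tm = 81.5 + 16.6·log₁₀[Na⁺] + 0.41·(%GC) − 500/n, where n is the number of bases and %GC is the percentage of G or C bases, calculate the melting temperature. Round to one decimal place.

36.3°C

Length n = 34. Counting bases: A=7, C=9, G=7, T=11
G+C = 16, so %GC = 16/34 × 100 = 47.059%
Salt term: 16.6 × (-3) = -49.8
GC term: 0.41 × 47.059 = 19.294; length term: −500/34 = −14.706
Tm = 81.5 + (-49.8) + 19.294 − 14.706 = 36.288 → 36.3°C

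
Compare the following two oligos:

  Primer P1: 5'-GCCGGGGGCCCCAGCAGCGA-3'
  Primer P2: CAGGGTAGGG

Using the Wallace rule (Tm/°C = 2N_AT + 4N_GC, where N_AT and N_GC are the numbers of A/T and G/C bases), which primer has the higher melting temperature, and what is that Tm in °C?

Primer P1, 74°C

Primer P1: A+T=3, G+C=17 → Tm = 2(3)+4(17) = 74°C
Primer P2: A+T=3, G+C=7 → Tm = 2(3)+4(7) = 34°C
74°C vs 34°C → primer P1 is higher.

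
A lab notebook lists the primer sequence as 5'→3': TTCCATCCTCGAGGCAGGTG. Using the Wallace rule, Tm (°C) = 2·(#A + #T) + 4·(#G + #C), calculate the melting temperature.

G=6, C=6, A=3, T=5
A+T = 8, G+C = 12
Tm = 4·12 + 2·8 = 48 + 16 = 64°C

64°C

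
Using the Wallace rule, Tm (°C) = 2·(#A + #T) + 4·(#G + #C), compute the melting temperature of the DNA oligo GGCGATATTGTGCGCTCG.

Base counts: G=7, A=2, T=5, C=4
A+T = 7, G+C = 11
Tm = 2(7) + 4(11) = 14 + 44 = 58°C

58°C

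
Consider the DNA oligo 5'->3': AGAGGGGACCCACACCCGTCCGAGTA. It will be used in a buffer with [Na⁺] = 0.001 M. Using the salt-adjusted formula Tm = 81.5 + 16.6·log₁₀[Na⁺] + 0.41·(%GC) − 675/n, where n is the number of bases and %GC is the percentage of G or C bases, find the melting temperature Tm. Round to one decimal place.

32.5°C

Length n = 26. G=8, A=7, C=9, T=2
G+C = 17, so %GC = 17/26 × 100 = 65.385%
Salt term: 16.6 × (-3) = -49.8
GC term: 0.41 × 65.385 = 26.808; length term: −675/26 = −25.962
Tm = 81.5 + (-49.8) + 26.808 − 25.962 = 32.546 → 32.5°C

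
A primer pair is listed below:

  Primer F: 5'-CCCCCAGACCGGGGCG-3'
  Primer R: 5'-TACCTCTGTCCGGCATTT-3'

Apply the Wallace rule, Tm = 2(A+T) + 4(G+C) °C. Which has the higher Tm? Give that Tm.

Primer F: A+T=2, G+C=14 → Tm = 2(2)+4(14) = 60°C
Primer R: A+T=9, G+C=9 → Tm = 2(9)+4(9) = 54°C
60°C vs 54°C → primer F is higher.

Primer F, 60°C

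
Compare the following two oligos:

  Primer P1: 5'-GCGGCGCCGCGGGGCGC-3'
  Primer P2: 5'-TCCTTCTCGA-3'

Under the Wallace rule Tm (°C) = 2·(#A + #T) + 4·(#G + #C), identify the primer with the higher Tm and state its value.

Primer P1, 68°C

Primer P1: A+T=0, G+C=17 → Tm = 2(0)+4(17) = 68°C
Primer P2: A+T=5, G+C=5 → Tm = 2(5)+4(5) = 30°C
68°C vs 30°C → primer P1 is higher.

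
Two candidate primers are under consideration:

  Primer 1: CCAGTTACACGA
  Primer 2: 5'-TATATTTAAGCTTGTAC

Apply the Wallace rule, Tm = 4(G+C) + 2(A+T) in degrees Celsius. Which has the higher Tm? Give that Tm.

Primer 2, 42°C

Primer 1: A+T=6, G+C=6 → Tm = 2(6)+4(6) = 36°C
Primer 2: A+T=13, G+C=4 → Tm = 2(13)+4(4) = 42°C
36°C vs 42°C → primer 2 is higher.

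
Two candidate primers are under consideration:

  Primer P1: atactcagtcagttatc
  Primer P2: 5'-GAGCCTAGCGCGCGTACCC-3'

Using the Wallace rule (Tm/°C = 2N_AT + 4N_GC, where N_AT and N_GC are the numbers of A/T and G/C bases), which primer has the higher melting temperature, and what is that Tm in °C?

Primer P1: A+T=11, G+C=6 → Tm = 2(11)+4(6) = 46°C
Primer P2: A+T=5, G+C=14 → Tm = 2(5)+4(14) = 66°C
46°C vs 66°C → primer P2 is higher.

Primer P2, 66°C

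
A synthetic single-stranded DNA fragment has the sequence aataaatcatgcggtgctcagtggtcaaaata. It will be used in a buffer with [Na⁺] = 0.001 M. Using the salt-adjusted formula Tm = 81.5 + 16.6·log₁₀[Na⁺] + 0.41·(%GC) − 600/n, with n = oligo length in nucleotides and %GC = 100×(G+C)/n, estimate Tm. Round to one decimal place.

28.3°C

Length n = 32. G=7, C=5, A=12, T=8
G+C = 12, so %GC = 12/32 × 100 = 37.5%
Salt term: 16.6 × (-3) = -49.8
GC term: 0.41 × 37.5 = 15.375; length term: −600/32 = −18.75
Tm = 81.5 + (-49.8) + 15.375 − 18.75 = 28.325 → 28.3°C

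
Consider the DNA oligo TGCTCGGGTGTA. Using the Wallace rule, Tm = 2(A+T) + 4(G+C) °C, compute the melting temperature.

Scanning the sequence gives G=5, T=4, A=1, C=2.
A+T = 5, G+C = 7
Tm = 4·7 + 2·5 = 28 + 10 = 38°C

38°C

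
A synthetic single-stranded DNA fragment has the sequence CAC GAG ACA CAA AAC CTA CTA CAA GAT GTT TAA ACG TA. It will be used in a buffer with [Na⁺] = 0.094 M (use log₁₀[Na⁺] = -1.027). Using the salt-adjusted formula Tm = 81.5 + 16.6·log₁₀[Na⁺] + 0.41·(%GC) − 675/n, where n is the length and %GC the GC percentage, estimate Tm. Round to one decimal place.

61.8°C

Length n = 38. Counting bases: C=9, A=17, G=5, T=7
G+C = 14, so %GC = 14/38 × 100 = 36.842%
Salt term: 16.6 × (-1.027) = -17.048
GC term: 0.41 × 36.842 = 15.105; length term: −675/38 = −17.763
Tm = 81.5 + (-17.048) + 15.105 − 17.763 = 61.794 → 61.8°C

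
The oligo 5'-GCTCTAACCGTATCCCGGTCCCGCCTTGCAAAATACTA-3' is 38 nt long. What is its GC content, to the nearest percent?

Base counts: A=9, G=6, C=14, T=9
G+C = 6 + 14 = 20 out of 38 bases
%GC = 20/38 × 100 = 52.63% ≈ 53%

53%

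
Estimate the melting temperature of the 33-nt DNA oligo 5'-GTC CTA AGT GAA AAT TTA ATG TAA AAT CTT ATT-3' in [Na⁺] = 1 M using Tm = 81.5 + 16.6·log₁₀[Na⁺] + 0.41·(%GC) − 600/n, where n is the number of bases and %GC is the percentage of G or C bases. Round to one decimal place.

Length n = 33. Counting bases: G=4, T=13, A=13, C=3
G+C = 7, so %GC = 7/33 × 100 = 21.212%
Salt term: 16.6 × (0) = 0
GC term: 0.41 × 21.212 = 8.697; length term: −600/33 = −18.182
Tm = 81.5 + (0) + 8.697 − 18.182 = 72.015 → 72.0°C

72.0°C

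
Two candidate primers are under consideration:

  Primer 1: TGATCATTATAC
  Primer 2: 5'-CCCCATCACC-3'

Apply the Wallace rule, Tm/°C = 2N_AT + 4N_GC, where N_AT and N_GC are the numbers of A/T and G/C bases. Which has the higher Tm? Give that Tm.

Primer 1: A+T=9, G+C=3 → Tm = 2(9)+4(3) = 30°C
Primer 2: A+T=3, G+C=7 → Tm = 2(3)+4(7) = 34°C
30°C vs 34°C → primer 2 is higher.

Primer 2, 34°C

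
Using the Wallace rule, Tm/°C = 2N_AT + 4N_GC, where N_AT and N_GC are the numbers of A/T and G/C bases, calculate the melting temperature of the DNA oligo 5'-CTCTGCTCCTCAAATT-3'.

Counting bases: C=6, G=1, A=3, T=6
AT pairs contribute 9, GC pairs contribute 7.
Tm = 2×9 + 4×7 = 46°C

46°C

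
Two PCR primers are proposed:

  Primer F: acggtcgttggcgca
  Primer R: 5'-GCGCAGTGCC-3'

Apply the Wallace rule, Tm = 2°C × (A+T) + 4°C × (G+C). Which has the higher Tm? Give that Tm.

Primer F: A+T=5, G+C=10 → Tm = 2(5)+4(10) = 50°C
Primer R: A+T=2, G+C=8 → Tm = 2(2)+4(8) = 36°C
50°C vs 36°C → primer F is higher.

Primer F, 50°C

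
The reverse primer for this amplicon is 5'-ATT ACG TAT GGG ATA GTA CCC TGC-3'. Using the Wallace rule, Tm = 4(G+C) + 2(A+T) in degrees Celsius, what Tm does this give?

G=6, T=7, A=6, C=5
So N_AT = 13 and N_GC = 11.
Tm = 4·11 + 2·13 = 44 + 26 = 70°C

70°C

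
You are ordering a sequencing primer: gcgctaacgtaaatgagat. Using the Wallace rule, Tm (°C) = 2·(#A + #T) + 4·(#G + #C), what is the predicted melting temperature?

Base counts: T=4, C=3, A=7, G=5
AT pairs contribute 11, GC pairs contribute 8.
Tm = 4·8 + 2·11 = 32 + 22 = 54°C

54°C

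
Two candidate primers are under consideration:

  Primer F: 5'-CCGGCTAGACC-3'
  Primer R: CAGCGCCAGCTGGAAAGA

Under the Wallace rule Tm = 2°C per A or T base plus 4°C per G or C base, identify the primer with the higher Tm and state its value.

Primer F: A+T=3, G+C=8 → Tm = 2(3)+4(8) = 38°C
Primer R: A+T=7, G+C=11 → Tm = 2(7)+4(11) = 58°C
38°C vs 58°C → primer R is higher.

Primer R, 58°C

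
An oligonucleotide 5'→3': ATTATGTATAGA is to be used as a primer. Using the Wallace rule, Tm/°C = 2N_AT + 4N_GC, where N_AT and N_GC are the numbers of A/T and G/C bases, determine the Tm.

Scanning the sequence gives T=5, A=5, G=2, C=0.
So N_AT = 10 and N_GC = 2.
Tm = 4·2 + 2·10 = 8 + 20 = 28°C

28°C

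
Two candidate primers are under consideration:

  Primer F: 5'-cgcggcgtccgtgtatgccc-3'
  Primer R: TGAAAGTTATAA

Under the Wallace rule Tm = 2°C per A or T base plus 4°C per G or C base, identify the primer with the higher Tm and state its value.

Primer F: A+T=5, G+C=15 → Tm = 2(5)+4(15) = 70°C
Primer R: A+T=10, G+C=2 → Tm = 2(10)+4(2) = 28°C
70°C vs 28°C → primer F is higher.

Primer F, 70°C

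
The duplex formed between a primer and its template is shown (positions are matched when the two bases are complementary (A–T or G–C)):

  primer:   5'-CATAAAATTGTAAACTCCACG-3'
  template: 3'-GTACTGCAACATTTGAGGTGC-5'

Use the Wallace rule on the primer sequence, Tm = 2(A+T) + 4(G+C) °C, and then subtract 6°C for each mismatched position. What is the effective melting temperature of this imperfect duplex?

Primer base counts: A=9, T=5, G=2, C=5 → A+T=14, G+C=7
Perfect-match Tm = 2(14) + 4(7) = 28 + 28 = 56°C
Mismatches (positions where the bases are not complementary): 3 (at positions 4, 6, 7)
Effective Tm = 56 − 3×6 = 56 − 18 = 38°C

38°C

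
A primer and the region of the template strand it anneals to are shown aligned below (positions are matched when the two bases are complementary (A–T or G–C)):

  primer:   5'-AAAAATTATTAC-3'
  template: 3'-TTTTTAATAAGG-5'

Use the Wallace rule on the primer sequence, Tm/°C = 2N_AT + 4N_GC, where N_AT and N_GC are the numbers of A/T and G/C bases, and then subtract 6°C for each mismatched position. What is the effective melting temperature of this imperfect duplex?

Primer base counts: A=7, T=4, G=0, C=1 → A+T=11, G+C=1
Perfect-match Tm = 2(11) + 4(1) = 22 + 4 = 26°C
Mismatches (positions where the bases are not complementary): 1 (at position 11)
Effective Tm = 26 − 1×6 = 26 − 6 = 20°C

20°C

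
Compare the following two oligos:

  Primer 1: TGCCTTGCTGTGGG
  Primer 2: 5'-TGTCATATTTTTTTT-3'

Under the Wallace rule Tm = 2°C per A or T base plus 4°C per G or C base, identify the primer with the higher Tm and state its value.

Primer 1, 46°C

Primer 1: A+T=5, G+C=9 → Tm = 2(5)+4(9) = 46°C
Primer 2: A+T=13, G+C=2 → Tm = 2(13)+4(2) = 34°C
46°C vs 34°C → primer 1 is higher.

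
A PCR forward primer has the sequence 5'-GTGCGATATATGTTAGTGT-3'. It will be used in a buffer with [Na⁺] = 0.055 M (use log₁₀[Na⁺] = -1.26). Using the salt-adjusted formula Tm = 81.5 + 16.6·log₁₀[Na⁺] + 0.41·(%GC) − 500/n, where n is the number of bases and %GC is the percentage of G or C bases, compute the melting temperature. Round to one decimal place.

Length n = 19. G=6, A=4, T=8, C=1
G+C = 7, so %GC = 7/19 × 100 = 36.842%
Salt term: 16.6 × (-1.26) = -20.916
GC term: 0.41 × 36.842 = 15.105; length term: −500/19 = −26.316
Tm = 81.5 + (-20.916) + 15.105 − 26.316 = 49.373 → 49.4°C

49.4°C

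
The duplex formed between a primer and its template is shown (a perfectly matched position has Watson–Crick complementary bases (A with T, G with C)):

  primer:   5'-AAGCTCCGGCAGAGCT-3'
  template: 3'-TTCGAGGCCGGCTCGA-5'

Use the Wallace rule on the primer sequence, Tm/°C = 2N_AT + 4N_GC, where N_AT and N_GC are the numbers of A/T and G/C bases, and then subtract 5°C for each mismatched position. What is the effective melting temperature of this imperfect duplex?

47°C

Primer base counts: A=4, T=2, G=5, C=5 → A+T=6, G+C=10
Perfect-match Tm = 2(6) + 4(10) = 12 + 40 = 52°C
Mismatches (positions where the bases are not complementary): 1 (at position 11)
Effective Tm = 52 − 1×5 = 52 − 5 = 47°C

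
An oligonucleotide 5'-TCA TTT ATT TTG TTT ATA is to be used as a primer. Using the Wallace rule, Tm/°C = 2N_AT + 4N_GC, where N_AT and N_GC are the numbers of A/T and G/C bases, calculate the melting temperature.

40°C

T=12, C=1, A=4, G=1
A+T = 16, G+C = 2
Tm = 4·2 + 2·16 = 8 + 32 = 40°C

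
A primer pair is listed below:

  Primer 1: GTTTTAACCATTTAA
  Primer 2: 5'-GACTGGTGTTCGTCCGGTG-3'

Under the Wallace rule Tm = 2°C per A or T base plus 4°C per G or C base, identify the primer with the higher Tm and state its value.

Primer 2, 62°C

Primer 1: A+T=12, G+C=3 → Tm = 2(12)+4(3) = 36°C
Primer 2: A+T=7, G+C=12 → Tm = 2(7)+4(12) = 62°C
36°C vs 62°C → primer 2 is higher.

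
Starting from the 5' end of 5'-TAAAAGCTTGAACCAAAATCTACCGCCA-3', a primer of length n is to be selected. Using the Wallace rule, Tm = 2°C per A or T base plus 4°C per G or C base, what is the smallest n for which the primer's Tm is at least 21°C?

n = 9

First 8 bases: TAAAAGCT → Tm = 20°C (< 21°C)
First 9 bases: TAAAAGCTT → Tm = 22°C (≥ 21°C)
Each additional base adds 2°C (A/T) or 4°C (G/C), so Tm is non-decreasing in n; n = 9 is the first length to reach 21°C.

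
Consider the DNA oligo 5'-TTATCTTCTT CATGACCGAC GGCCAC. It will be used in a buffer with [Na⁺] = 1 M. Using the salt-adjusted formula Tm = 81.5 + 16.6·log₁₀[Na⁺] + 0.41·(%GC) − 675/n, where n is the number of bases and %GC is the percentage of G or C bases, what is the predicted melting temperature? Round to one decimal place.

76.0°C

Length n = 26. Base counts: T=8, G=4, A=5, C=9
G+C = 13, so %GC = 13/26 × 100 = 50%
Salt term: 16.6 × (0) = 0
GC term: 0.41 × 50 = 20.5; length term: −675/26 = −25.962
Tm = 81.5 + (0) + 20.5 − 25.962 = 76.038 → 76.0°C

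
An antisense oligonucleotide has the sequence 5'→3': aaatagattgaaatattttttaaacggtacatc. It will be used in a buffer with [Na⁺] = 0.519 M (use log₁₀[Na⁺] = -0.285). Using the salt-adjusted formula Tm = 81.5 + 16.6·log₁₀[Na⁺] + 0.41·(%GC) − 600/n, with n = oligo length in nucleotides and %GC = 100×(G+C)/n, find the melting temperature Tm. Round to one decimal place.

67.3°C

Length n = 33. Counting bases: T=12, A=14, G=4, C=3
G+C = 7, so %GC = 7/33 × 100 = 21.212%
Salt term: 16.6 × (-0.285) = -4.731
GC term: 0.41 × 21.212 = 8.697; length term: −600/33 = −18.182
Tm = 81.5 + (-4.731) + 8.697 − 18.182 = 67.284 → 67.3°C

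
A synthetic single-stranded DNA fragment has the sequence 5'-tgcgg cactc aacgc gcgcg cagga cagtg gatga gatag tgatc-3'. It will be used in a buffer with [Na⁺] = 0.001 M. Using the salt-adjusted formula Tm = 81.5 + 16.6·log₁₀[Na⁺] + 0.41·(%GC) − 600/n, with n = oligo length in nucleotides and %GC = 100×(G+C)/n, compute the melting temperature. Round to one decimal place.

43.0°C

Length n = 45. Counting bases: G=16, C=11, A=11, T=7
G+C = 27, so %GC = 27/45 × 100 = 60%
Salt term: 16.6 × (-3) = -49.8
GC term: 0.41 × 60 = 24.6; length term: −600/45 = −13.333
Tm = 81.5 + (-49.8) + 24.6 − 13.333 = 42.967 → 43.0°C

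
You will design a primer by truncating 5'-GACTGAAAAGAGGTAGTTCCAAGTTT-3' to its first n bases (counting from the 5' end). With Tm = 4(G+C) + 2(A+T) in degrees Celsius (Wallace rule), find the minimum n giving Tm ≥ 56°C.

First 19 bases: GACTGAAAAGAGGTAGTTC → Tm = 54°C (< 56°C)
First 20 bases: GACTGAAAAGAGGTAGTTCC → Tm = 58°C (≥ 56°C)
Since every base adds ≥2°C, Tm only increases with n, so the threshold is first crossed at n = 20.

n = 20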